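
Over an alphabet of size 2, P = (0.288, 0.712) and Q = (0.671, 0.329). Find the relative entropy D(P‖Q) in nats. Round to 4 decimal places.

D(P‖Q) = Σ p·ln(p/q).
  0.288·ln(0.288/0.671) = -0.24359
  0.712·ln(0.712/0.329) = 0.54968
D(P‖Q) = 0.3061 nats.

0.3061 nats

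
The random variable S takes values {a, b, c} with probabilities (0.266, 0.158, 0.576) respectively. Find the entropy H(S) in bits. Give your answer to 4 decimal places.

1.3872 bits

H(S) = −Σ p·log₂ p.
  −(0.266)·log₂(0.266) = 0.50819
  −(0.158)·log₂(0.158) = 0.42060
  −(0.576)·log₂(0.576) = 0.45841
Sum: 0.50819 + 0.42060 + 0.45841 = 1.3872 bits.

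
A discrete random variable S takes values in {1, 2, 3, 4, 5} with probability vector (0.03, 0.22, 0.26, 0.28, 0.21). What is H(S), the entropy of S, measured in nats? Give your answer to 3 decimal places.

H(S) = −Σ p·ln p.
  −(0.03)·ln(0.03) = 0.1052
  −(0.22)·ln(0.22) = 0.3331
  −(0.26)·ln(0.26) = 0.3502
  −(0.28)·ln(0.28) = 0.3564
  −(0.21)·ln(0.21) = 0.3277
Sum: 0.1052 + 0.3331 + 0.3502 + 0.3564 + 0.3277 = 1.473 nats.

1.473 nats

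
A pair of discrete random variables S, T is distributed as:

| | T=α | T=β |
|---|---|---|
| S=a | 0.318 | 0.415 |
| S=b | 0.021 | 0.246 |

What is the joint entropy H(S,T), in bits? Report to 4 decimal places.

H(S,T) = −Σ p(x,y)·log₂ p(x,y) over all 4 cells.
  cell (a,α): −0.318·log₂0.318 = 0.52562
  cell (a,β): −0.415·log₂0.415 = 0.52656
  cell (b,α): −0.021·log₂0.021 = 0.11704
  cell (b,β): −0.246·log₂0.246 = 0.49772
Sum = 1.6669 bits.

1.6669 bits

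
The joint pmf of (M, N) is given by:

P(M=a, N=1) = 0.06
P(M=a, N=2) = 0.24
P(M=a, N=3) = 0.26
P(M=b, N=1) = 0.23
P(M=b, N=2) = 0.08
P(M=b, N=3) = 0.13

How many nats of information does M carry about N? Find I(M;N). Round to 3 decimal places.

Marginals: p(M) = (0.5600, 0.4400), p(N) = (0.2900, 0.3200, 0.3900).
I(M;N) = Σ p(x,y)·ln[p(x,y)/(p(x)p(y))].
  (a,1): 0.06·ln(0.3695) = -0.0597
  (a,2): 0.24·ln(1.3393) = 0.0701
  (a,3): 0.26·ln(1.1905) = 0.0453
  (b,1): 0.23·ln(1.8025) = 0.1355
  (b,2): 0.08·ln(0.5682) = -0.0452
  (b,3): 0.13·ln(0.7576) = -0.0361
Sum = 0.110 nats.

0.110 nats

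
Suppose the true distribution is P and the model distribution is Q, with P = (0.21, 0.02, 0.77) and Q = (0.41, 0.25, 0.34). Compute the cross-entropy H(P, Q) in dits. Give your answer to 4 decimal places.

0.4541 dits

H(P,Q) = −Σ p·log₁₀ q.
  −0.21·log₁₀(0.41) = 0.08132
  −0.02·log₁₀(0.25) = 0.01204
  −0.77·log₁₀(0.34) = 0.36076
H(P,Q) = 0.4541 dits.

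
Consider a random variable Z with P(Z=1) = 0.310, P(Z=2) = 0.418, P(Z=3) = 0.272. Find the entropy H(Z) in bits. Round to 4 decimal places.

H(Z) = −Σ p·log₂ p.
  −(0.310)·log₂(0.310) = 0.52379
  −(0.418)·log₂(0.418) = 0.52602
  −(0.272)·log₂(0.272) = 0.51090
Sum: 0.52379 + 0.52602 + 0.51090 = 1.5607 bits.

1.5607 bits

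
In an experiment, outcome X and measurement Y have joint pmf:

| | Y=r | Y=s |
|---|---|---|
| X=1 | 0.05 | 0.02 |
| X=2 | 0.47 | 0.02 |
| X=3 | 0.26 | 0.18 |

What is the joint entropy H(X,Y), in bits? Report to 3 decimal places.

H(X,Y) = −Σ p(x,y)·log₂ p(x,y) over all 6 cells.
  cell (1,r): −0.05·log₂0.05 = 0.2161
  cell (1,s): −0.02·log₂0.02 = 0.1129
  cell (2,r): −0.47·log₂0.47 = 0.5120
  cell (2,s): −0.02·log₂0.02 = 0.1129
  cell (3,r): −0.26·log₂0.26 = 0.5053
  cell (3,s): −0.18·log₂0.18 = 0.4453
Sum = 1.904 bits.

1.904 bits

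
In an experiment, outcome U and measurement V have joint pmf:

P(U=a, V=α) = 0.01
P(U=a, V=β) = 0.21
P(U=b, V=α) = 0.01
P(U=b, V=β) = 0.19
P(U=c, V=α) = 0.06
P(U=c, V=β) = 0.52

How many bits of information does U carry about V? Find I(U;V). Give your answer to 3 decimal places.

0.008 bits

Marginals: p(U) = (0.2200, 0.2000, 0.5800), p(V) = (0.0800, 0.9200).
I(U;V) = Σ p(x,y)·log₂[p(x,y)/(p(x)p(y))].
  (a,α): 0.01·log₂(0.5682) = -0.0082
  (a,β): 0.21·log₂(1.0375) = 0.0112
  (b,α): 0.01·log₂(0.6250) = -0.0068
  (b,β): 0.19·log₂(1.0326) = 0.0088
  (c,α): 0.06·log₂(1.2931) = 0.0223
  (c,β): 0.52·log₂(0.9745) = -0.0194
Sum = 0.008 bits.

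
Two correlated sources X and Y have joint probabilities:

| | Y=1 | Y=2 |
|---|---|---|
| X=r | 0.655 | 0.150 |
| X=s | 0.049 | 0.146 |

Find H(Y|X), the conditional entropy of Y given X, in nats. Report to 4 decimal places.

Marginals: p(X) = (0.8050, 0.1950), p(Y) = (0.7040, 0.2960).
H(Y|X) = Σ p(X) · H(Y|X=·).
  X=r: p=0.8050, H(Y|X=r) = 0.4809
  X=s: p=0.1950, H(Y|X=s) = 0.5637
Weighted sum = 0.4970 nats.

0.4970 nats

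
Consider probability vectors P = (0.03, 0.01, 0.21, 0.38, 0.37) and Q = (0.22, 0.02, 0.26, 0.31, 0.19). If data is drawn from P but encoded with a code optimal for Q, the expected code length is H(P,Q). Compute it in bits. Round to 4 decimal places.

2.0587 bits

H(P,Q) = −Σ p·log₂ q.
  −0.03·log₂(0.22) = 0.06553
  −0.01·log₂(0.02) = 0.05644
  −0.21·log₂(0.26) = 0.40812
  −0.38·log₂(0.31) = 0.64207
  −0.37·log₂(0.19) = 0.88649
H(P,Q) = 2.0587 bits.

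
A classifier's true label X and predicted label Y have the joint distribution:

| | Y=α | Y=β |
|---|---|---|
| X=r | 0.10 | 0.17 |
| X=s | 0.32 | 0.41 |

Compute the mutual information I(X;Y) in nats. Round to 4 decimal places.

0.0019 nats

Marginals: p(X) = (0.2700, 0.7300), p(Y) = (0.4200, 0.5800).
I(X;Y) = H(X) + H(Y) − H(X,Y).
H(X) = 0.5833, H(Y) = 0.6803, H(X,Y) = 1.2617.
I(X;Y) = 0.5833 + 0.6803 − 1.2617 = 0.0019 nats.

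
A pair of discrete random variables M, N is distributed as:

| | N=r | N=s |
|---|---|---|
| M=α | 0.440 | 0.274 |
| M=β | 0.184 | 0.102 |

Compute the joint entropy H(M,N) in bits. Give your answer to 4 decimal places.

H(M,N) = −Σ p(x,y)·log₂ p(x,y) over all 4 cells.
  cell (α,r): −0.440·log₂0.440 = 0.52115
  cell (α,s): −0.274·log₂0.274 = 0.51176
  cell (β,r): −0.184·log₂0.184 = 0.44937
  cell (β,s): −0.102·log₂0.102 = 0.33592
Sum = 1.8182 bits.

1.8182 bits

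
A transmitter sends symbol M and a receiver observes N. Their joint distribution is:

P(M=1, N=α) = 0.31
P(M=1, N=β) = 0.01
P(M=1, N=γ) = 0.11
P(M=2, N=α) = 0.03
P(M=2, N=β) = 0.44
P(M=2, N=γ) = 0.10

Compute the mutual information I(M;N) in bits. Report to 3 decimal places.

Marginals: p(M) = (0.4300, 0.5700), p(N) = (0.3400, 0.4500, 0.2100).
I(M;N) = H(M) + H(N) − H(M,N).
H(M) = 0.9858, H(N) = 1.5204, H(M,N) = 1.9456.
I(M;N) = 0.9858 + 1.5204 − 1.9456 = 0.561 bits.

0.561 bits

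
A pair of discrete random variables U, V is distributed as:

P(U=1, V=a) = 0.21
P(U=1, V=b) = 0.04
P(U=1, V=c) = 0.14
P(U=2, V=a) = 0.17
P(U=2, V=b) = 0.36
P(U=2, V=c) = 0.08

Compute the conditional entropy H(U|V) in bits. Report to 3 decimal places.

Chain rule: H(U|V) = H(U,V) − H(V).
Marginals: p(U) = (0.3900, 0.6100), p(V) = (0.3800, 0.4000, 0.2200).
H(U,V) = 2.3124 bits; H(V) = 1.5398 bits.
H(U|V) = 2.3124 − 1.5398 = 0.773 bits.

0.773 bits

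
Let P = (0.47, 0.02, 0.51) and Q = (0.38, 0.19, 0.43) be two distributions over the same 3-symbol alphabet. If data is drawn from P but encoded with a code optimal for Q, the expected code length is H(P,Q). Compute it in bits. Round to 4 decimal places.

H(P,Q) = −Σ p·log₂ q.
  −0.47·log₂(0.38) = 0.65609
  −0.02·log₂(0.19) = 0.04792
  −0.51·log₂(0.43) = 0.62097
H(P,Q) = 1.3250 bits.

1.3250 bits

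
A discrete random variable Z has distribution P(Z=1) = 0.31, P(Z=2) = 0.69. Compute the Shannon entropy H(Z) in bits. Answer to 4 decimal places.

0.8932 bits

H(Z) = −Σ p·log₂ p.
  −(0.31)·log₂(0.31) = 0.52379
  −(0.69)·log₂(0.69) = 0.36938
Sum: 0.52379 + 0.36938 = 0.8932 bits.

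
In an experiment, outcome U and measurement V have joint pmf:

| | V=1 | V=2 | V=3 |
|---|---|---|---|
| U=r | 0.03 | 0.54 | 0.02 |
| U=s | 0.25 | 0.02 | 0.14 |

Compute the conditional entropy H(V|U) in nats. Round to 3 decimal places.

0.539 nats

Chain rule: H(V|U) = H(U,V) − H(U).
Marginals: p(U) = (0.5900, 0.4100), p(V) = (0.2800, 0.5600, 0.1600).
H(U,V) = 1.2162 nats; H(U) = 0.6769 nats.
H(V|U) = 1.2162 − 0.6769 = 0.539 nats.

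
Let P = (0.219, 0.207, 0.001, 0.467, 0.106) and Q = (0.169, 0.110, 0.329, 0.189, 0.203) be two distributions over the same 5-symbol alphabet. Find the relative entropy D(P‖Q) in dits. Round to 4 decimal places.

0.2325 dits

D(P‖Q) = Σ p·log₁₀(p/q).
  0.219·log₁₀(0.219/0.169) = 0.02465
  0.207·log₁₀(0.207/0.110) = 0.05684
  0.001·log₁₀(0.001/0.329) = -0.00252
  0.467·log₁₀(0.467/0.189) = 0.18346
  0.106·log₁₀(0.106/0.203) = -0.02991
D(P‖Q) = 0.2325 dits.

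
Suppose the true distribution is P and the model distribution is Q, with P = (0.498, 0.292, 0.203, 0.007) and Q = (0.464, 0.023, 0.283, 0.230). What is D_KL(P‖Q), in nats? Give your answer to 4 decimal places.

0.6854 nats

D(P‖Q) = Σ p·ln(p/q).
  0.498·ln(0.498/0.464) = 0.03522
  0.292·ln(0.292/0.023) = 0.74205
  0.203·ln(0.203/0.283) = -0.06744
  0.007·ln(0.007/0.230) = -0.02445
D(P‖Q) = 0.6854 nats.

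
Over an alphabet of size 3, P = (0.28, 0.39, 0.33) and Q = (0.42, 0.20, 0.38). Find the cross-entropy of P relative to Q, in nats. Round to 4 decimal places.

1.1899 nats

H(P,Q) = −Σ p·ln q.
  −0.28·ln(0.42) = 0.24290
  −0.39·ln(0.20) = 0.62768
  −0.33·ln(0.38) = 0.31930
H(P,Q) = 1.1899 nats.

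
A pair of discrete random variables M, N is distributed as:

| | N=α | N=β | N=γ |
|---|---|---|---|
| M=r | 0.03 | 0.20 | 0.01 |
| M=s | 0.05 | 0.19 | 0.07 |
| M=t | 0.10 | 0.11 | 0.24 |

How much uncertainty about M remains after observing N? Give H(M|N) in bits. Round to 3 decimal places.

1.328 bits

Chain rule: H(M|N) = H(M,N) − H(N).
Marginals: p(M) = (0.2400, 0.3100, 0.4500), p(N) = (0.1800, 0.5000, 0.3200).
H(M,N) = 2.7991 bits; H(N) = 1.4713 bits.
H(M|N) = 2.7991 − 1.4713 = 1.328 bits.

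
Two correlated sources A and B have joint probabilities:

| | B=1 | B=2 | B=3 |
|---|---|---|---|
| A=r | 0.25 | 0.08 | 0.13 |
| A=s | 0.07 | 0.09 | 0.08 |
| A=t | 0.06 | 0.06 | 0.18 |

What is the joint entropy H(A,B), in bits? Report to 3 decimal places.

2.979 bits

H(A,B) = −Σ p(x,y)·log₂ p(x,y) over all 9 cells.
  cell (r,1): −0.25·log₂0.25 = 0.5000
  cell (r,2): −0.08·log₂0.08 = 0.2915
  cell (r,3): −0.13·log₂0.13 = 0.3826
  cell (s,1): −0.07·log₂0.07 = 0.2686
  cell (s,2): −0.09·log₂0.09 = 0.3127
  cell (s,3): −0.08·log₂0.08 = 0.2915
  cell (t,1): −0.06·log₂0.06 = 0.2435
  cell (t,2): −0.06·log₂0.06 = 0.2435
  cell (t,3): −0.18·log₂0.18 = 0.4453
Sum = 2.979 bits.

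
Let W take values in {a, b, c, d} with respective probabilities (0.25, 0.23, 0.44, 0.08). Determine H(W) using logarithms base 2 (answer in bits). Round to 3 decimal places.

1.800 bits

H(W) = −Σ p·log₂ p.
  −(0.25)·log₂(0.25) = 0.5000
  −(0.23)·log₂(0.23) = 0.4877
  −(0.44)·log₂(0.44) = 0.5211
  −(0.08)·log₂(0.08) = 0.2915
Sum: 0.5000 + 0.4877 + 0.5211 + 0.2915 = 1.800 bits.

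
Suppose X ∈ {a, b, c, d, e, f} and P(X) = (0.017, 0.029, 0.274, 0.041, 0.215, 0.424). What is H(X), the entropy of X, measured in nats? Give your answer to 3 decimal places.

H(X) = −Σ p·ln p.
  −(0.017)·ln(0.017) = 0.0693
  −(0.029)·ln(0.029) = 0.1027
  −(0.274)·ln(0.274) = 0.3547
  −(0.041)·ln(0.041) = 0.1310
  −(0.215)·ln(0.215) = 0.3305
  −(0.424)·ln(0.424) = 0.3638
Sum: 0.0693 + 0.1027 + 0.3547 + 0.1310 + 0.3305 + 0.3638 = 1.352 nats.

1.352 nats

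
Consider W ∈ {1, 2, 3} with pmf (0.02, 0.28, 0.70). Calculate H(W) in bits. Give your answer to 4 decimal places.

0.9873 bits

H(W) = −Σ p·log₂ p.
  −(0.02)·log₂(0.02) = 0.11288
  −(0.28)·log₂(0.28) = 0.51422
  −(0.70)·log₂(0.70) = 0.36020
Sum: 0.11288 + 0.51422 + 0.36020 = 0.9873 bits.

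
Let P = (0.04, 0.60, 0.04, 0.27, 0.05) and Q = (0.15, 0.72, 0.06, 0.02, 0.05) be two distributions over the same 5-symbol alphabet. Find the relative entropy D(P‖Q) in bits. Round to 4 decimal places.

D(P‖Q) = Σ p·log₂(p/q).
  0.04·log₂(0.04/0.15) = -0.07628
  0.60·log₂(0.60/0.72) = -0.15782
  0.04·log₂(0.04/0.06) = -0.02340
  0.27·log₂(0.27/0.02) = 1.01382
  0.05·log₂(0.05/0.05) = 0.00000
D(P‖Q) = 0.7563 bits.

0.7563 bits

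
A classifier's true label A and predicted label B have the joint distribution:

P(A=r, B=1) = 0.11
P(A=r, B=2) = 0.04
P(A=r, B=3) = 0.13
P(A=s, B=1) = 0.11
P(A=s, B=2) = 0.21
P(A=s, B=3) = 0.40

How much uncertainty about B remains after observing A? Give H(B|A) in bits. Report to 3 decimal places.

Marginals: p(A) = (0.2800, 0.7200), p(B) = (0.2200, 0.2500, 0.5300).
H(B|A) = Σ p(A) · H(B|A=·).
  A=r: p=0.2800, H(B|A=r) = 1.4445
  A=s: p=0.7200, H(B|A=s) = 1.4037
Weighted sum = 1.415 bits.

1.415 bits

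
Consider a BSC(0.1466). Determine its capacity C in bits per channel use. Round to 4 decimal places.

Binary symmetric channel: C = 1 − h₂(ε) where h₂ is the binary entropy function.
h₂(0.1466) = −0.1466·log₂0.1466 − 0.8534·log₂0.8534 = 0.6013.
C = 1 − 0.6013 = 0.3987 bits per channel use.

0.3987 bits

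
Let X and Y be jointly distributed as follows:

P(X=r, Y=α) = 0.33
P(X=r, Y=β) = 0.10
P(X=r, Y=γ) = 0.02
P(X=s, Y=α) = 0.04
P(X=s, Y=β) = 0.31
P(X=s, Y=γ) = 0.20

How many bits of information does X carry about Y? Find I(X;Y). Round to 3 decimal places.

0.385 bits

Marginals: p(X) = (0.4500, 0.5500), p(Y) = (0.3700, 0.4100, 0.2200).
I(X;Y) = Σ p(x,y)·log₂[p(x,y)/(p(x)p(y))].
  (r,α): 0.33·log₂(1.9820) = 0.3257
  (r,β): 0.10·log₂(0.5420) = -0.0884
  (r,γ): 0.02·log₂(0.2020) = -0.0461
  (s,α): 0.04·log₂(0.1966) = -0.0939
  (s,β): 0.31·log₂(1.3747) = 0.1423
  (s,γ): 0.20·log₂(1.6529) = 0.1450
Sum = 0.385 bits.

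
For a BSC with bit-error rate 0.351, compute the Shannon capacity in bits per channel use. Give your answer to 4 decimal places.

Binary symmetric channel: C = 1 − h₂(ε) where h₂ is the binary entropy function.
h₂(0.351) = −0.351·log₂0.351 − 0.649·log₂0.649 = 0.9350.
C = 1 − 0.9350 = 0.0650 bits per channel use.

0.0650 bits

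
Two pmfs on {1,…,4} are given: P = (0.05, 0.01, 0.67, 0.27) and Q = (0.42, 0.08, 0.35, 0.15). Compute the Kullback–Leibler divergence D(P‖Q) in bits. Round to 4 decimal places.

D(P‖Q) = Σ p·log₂(p/q).
  0.05·log₂(0.05/0.42) = -0.15352
  0.01·log₂(0.01/0.08) = -0.03000
  0.67·log₂(0.67/0.35) = 0.62766
  0.27·log₂(0.27/0.15) = 0.22896
D(P‖Q) = 0.6731 bits.

0.6731 bits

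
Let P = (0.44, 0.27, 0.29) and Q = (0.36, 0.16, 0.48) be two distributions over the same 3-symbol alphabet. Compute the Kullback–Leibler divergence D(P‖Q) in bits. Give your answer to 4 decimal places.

0.1204 bits

D(P‖Q) = Σ p·log₂(p/q).
  0.44·log₂(0.44/0.36) = 0.12738
  0.27·log₂(0.27/0.16) = 0.20382
  0.29·log₂(0.29/0.48) = -0.21082
D(P‖Q) = 0.1204 bits.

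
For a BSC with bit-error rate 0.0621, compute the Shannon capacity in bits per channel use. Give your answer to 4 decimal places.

Binary symmetric channel: C = 1 − h₂(ε) where h₂ is the binary entropy function.
h₂(0.0621) = −0.0621·log₂0.0621 − 0.9379·log₂0.9379 = 0.3357.
C = 1 − 0.3357 = 0.6643 bits per channel use.

0.6643 bits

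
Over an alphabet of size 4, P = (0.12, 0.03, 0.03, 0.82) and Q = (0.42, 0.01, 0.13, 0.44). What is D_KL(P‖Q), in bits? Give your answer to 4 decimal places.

0.5037 bits

D(P‖Q) = Σ p·log₂(p/q).
  0.12·log₂(0.12/0.42) = -0.21688
  0.03·log₂(0.03/0.01) = 0.04755
  0.03·log₂(0.03/0.13) = -0.06346
  0.82·log₂(0.82/0.44) = 0.73646
D(P‖Q) = 0.5037 bits.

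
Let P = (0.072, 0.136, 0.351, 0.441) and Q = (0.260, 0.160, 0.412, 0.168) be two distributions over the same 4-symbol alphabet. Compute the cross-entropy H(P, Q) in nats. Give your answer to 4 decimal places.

H(P,Q) = −Σ p·ln q.
  −0.072·ln(0.260) = 0.09699
  −0.136·ln(0.160) = 0.24923
  −0.351·ln(0.412) = 0.31124
  −0.441·ln(0.168) = 0.78665
H(P,Q) = 1.4441 nats.

1.4441 nats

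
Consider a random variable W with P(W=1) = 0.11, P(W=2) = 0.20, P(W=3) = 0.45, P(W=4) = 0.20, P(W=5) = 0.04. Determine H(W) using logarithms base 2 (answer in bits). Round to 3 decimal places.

H(W) = −Σ p·log₂ p.
  −(0.11)·log₂(0.11) = 0.3503
  −(0.20)·log₂(0.20) = 0.4644
  −(0.45)·log₂(0.45) = 0.5184
  −(0.20)·log₂(0.20) = 0.4644
  −(0.04)·log₂(0.04) = 0.1858
Sum: 0.3503 + 0.4644 + 0.5184 + 0.4644 + 0.1858 = 1.983 bits.

1.983 bits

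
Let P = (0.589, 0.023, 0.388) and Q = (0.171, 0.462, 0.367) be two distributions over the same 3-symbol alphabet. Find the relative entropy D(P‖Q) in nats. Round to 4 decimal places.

D(P‖Q) = Σ p·ln(p/q).
  0.589·ln(0.589/0.171) = 0.72845
  0.023·ln(0.023/0.462) = -0.06900
  0.388·ln(0.388/0.367) = 0.02159
D(P‖Q) = 0.6810 nats.

0.6810 nats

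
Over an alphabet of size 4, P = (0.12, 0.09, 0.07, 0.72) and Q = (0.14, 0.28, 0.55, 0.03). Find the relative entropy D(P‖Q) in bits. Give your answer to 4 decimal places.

D(P‖Q) = Σ p·log₂(p/q).
  0.12·log₂(0.12/0.14) = -0.02669
  0.09·log₂(0.09/0.28) = -0.14737
  0.07·log₂(0.07/0.55) = -0.20818
  0.72·log₂(0.72/0.03) = 3.30117
D(P‖Q) = 2.9189 bits.

2.9189 bits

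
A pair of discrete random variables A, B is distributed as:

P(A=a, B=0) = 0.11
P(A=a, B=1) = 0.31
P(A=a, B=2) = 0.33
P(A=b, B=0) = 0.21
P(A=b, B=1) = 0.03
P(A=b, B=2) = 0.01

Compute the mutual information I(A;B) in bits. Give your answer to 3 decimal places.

Marginals: p(A) = (0.7500, 0.2500), p(B) = (0.3200, 0.3400, 0.3400).
I(A;B) = Σ p(x,y)·log₂[p(x,y)/(p(x)p(y))].
  (a,0): 0.11·log₂(0.4583) = -0.1238
  (a,1): 0.31·log₂(1.2157) = 0.0873
  (a,2): 0.33·log₂(1.2941) = 0.1227
  (b,0): 0.21·log₂(2.6250) = 0.2924
  (b,1): 0.03·log₂(0.3529) = -0.0451
  (b,2): 0.01·log₂(0.1176) = -0.0309
Sum = 0.303 bits.

0.303 bits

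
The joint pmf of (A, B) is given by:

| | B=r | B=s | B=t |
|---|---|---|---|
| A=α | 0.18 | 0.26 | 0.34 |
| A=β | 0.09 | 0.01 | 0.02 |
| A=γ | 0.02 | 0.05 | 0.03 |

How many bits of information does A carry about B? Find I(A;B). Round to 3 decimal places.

0.100 bits

Marginals: p(A) = (0.7800, 0.1200, 0.1000), p(B) = (0.2900, 0.3200, 0.3900).
I(A;B) = H(A) + H(B) − H(A,B).
H(A) = 0.9789, H(B) = 1.5737, H(A,B) = 2.4525.
I(A;B) = 0.9789 + 1.5737 − 2.4525 = 0.100 bits.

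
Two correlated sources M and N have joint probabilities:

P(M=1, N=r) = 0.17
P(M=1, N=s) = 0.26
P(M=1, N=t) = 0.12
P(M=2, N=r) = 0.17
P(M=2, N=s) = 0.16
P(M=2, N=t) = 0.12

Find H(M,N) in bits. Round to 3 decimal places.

H(M,N) = −Σ p(x,y)·log₂ p(x,y) over all 6 cells.
  cell (1,r): −0.17·log₂0.17 = 0.4346
  cell (1,s): −0.26·log₂0.26 = 0.5053
  cell (1,t): −0.12·log₂0.12 = 0.3671
  cell (2,r): −0.17·log₂0.17 = 0.4346
  cell (2,s): −0.16·log₂0.16 = 0.4230
  cell (2,t): −0.12·log₂0.12 = 0.3671
Sum = 2.532 bits.

2.532 bits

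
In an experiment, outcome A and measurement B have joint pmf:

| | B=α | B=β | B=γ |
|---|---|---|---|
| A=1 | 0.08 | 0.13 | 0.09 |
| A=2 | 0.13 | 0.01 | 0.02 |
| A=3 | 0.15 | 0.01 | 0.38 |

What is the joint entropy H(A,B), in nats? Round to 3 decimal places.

H(A,B) = −Σ p(x,y)·ln p(x,y) over all 9 cells.
  cell (1,α): −0.08·ln0.08 = 0.2021
  cell (1,β): −0.13·ln0.13 = 0.2652
  cell (1,γ): −0.09·ln0.09 = 0.2167
  cell (2,α): −0.13·ln0.13 = 0.2652
  cell (2,β): −0.01·ln0.01 = 0.0461
  cell (2,γ): −0.02·ln0.02 = 0.0782
  cell (3,α): −0.15·ln0.15 = 0.2846
  cell (3,β): −0.01·ln0.01 = 0.0461
  cell (3,γ): −0.38·ln0.38 = 0.3677
Sum = 1.772 nats.

1.772 nats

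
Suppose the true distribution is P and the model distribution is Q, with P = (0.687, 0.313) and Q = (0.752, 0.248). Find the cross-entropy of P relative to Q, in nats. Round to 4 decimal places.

H(P,Q) = −Σ p·ln q.
  −0.687·ln(0.752) = 0.19581
  −0.313·ln(0.248) = 0.43642
H(P,Q) = 0.6322 nats.

0.6322 nats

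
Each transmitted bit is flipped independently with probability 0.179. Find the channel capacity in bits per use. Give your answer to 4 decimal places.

0.3221 bits

Binary symmetric channel: C = 1 − h₂(ε) where h₂ is the binary entropy function.
h₂(0.179) = −0.179·log₂0.179 − 0.821·log₂0.821 = 0.6779.
C = 1 − 0.6779 = 0.3221 bits per channel use.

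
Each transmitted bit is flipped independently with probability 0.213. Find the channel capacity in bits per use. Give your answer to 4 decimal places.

Binary symmetric channel: C = 1 − h₂(ε) where h₂ is the binary entropy function.
h₂(0.213) = −0.213·log₂0.213 − 0.787·log₂0.787 = 0.7472.
C = 1 − 0.7472 = 0.2528 bits per channel use.

0.2528 bits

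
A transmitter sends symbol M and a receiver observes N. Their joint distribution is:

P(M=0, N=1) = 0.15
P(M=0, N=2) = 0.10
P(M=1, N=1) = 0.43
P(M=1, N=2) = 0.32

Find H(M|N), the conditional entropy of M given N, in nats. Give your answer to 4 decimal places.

0.5621 nats

Chain rule: H(M|N) = H(M,N) − H(N).
Marginals: p(M) = (0.2500, 0.7500), p(N) = (0.5800, 0.4200).
H(M,N) = 1.2424 nats; H(N) = 0.6803 nats.
H(M|N) = 1.2424 − 0.6803 = 0.5621 nats.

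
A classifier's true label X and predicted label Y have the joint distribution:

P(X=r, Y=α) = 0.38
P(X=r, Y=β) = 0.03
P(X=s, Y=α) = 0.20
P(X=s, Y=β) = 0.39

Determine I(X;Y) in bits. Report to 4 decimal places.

0.2816 bits

Marginals: p(X) = (0.4100, 0.5900), p(Y) = (0.5800, 0.4200).
I(X;Y) = Σ p(x,y)·log₂[p(x,y)/(p(x)p(y))].
  (r,α): 0.38·log₂(1.5980) = 0.25698
  (r,β): 0.03·log₂(0.1742) = -0.07563
  (s,α): 0.20·log₂(0.5845) = -0.15497
  (s,β): 0.39·log₂(1.5738) = 0.25518
Sum = 0.2816 bits.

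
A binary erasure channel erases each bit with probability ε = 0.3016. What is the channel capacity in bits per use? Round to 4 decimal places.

Binary erasure channel: capacity C = 1 − ε.
C = 1 − 0.3016 = 0.6984 bits per channel use.

0.6984 bits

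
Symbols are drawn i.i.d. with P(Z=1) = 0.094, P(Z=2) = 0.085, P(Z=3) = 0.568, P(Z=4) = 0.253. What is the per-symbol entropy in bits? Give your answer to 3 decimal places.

H(Z) = −Σ p·log₂ p.
  −(0.094)·log₂(0.094) = 0.3207
  −(0.085)·log₂(0.085) = 0.3023
  −(0.568)·log₂(0.568) = 0.4635
  −(0.253)·log₂(0.253) = 0.5016
Sum: 0.3207 + 0.3023 + 0.4635 + 0.5016 = 1.588 bits.

1.588 bits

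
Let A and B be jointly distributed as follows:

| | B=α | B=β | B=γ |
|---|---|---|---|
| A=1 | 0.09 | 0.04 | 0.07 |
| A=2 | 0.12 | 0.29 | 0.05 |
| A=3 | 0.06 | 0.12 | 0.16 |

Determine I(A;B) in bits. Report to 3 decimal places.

0.150 bits

Marginals: p(A) = (0.2000, 0.4600, 0.3400), p(B) = (0.2700, 0.4500, 0.2800).
I(A;B) = Σ p(x,y)·log₂[p(x,y)/(p(x)p(y))].
  (1,α): 0.09·log₂(1.6667) = 0.0663
  (1,β): 0.04·log₂(0.4444) = -0.0468
  (1,γ): 0.07·log₂(1.2500) = 0.0225
  (2,α): 0.12·log₂(0.9662) = -0.0060
  (2,β): 0.29·log₂(1.4010) = 0.1411
  (2,γ): 0.05·log₂(0.3882) = -0.0683
  (3,α): 0.06·log₂(0.6536) = -0.0368
  (3,β): 0.12·log₂(0.7843) = -0.0421
  (3,γ): 0.16·log₂(1.6807) = 0.1198
Sum = 0.150 bits.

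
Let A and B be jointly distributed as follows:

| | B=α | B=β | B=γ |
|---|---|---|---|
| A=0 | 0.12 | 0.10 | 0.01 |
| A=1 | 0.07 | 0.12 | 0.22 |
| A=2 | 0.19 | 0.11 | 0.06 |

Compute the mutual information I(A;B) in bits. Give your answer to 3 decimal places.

Marginals: p(A) = (0.2300, 0.4100, 0.3600), p(B) = (0.3800, 0.3300, 0.2900).
I(A;B) = H(A) + H(B) − H(A,B).
H(A) = 1.5457, H(B) = 1.5762, H(A,B) = 2.9309.
I(A;B) = 1.5457 + 1.5762 − 2.9309 = 0.191 bits.

0.191 bits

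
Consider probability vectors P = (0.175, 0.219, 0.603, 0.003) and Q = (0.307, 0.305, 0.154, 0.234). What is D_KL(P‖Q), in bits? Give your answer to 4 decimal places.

0.9220 bits

D(P‖Q) = Σ p·log₂(p/q).
  0.175·log₂(0.175/0.307) = -0.14190
  0.219·log₂(0.219/0.305) = -0.10466
  0.603·log₂(0.603/0.154) = 1.18744
  0.003·log₂(0.003/0.234) = -0.01886
D(P‖Q) = 0.9220 bits.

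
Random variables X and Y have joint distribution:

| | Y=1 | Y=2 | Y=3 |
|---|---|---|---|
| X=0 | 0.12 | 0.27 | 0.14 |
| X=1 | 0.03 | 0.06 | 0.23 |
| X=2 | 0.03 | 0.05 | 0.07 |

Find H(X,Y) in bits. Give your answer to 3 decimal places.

2.794 bits

H(X,Y) = −Σ p(x,y)·log₂ p(x,y) over all 9 cells.
  cell (0,1): −0.12·log₂0.12 = 0.3671
  cell (0,2): −0.27·log₂0.27 = 0.5100
  cell (0,3): −0.14·log₂0.14 = 0.3971
  cell (1,1): −0.03·log₂0.03 = 0.1518
  cell (1,2): −0.06·log₂0.06 = 0.2435
  cell (1,3): −0.23·log₂0.23 = 0.4877
  cell (2,1): −0.03·log₂0.03 = 0.1518
  cell (2,2): −0.05·log₂0.05 = 0.2161
  cell (2,3): −0.07·log₂0.07 = 0.2686
Sum = 2.794 bits.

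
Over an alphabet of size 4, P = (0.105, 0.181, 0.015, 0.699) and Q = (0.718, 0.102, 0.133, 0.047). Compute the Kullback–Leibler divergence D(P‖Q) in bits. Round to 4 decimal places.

2.5336 bits

D(P‖Q) = Σ p·log₂(p/q).
  0.105·log₂(0.105/0.718) = -0.29123
  0.181·log₂(0.181/0.102) = 0.14976
  0.015·log₂(0.015/0.133) = -0.04723
  0.699·log₂(0.699/0.047) = 2.72230
D(P‖Q) = 2.5336 bits.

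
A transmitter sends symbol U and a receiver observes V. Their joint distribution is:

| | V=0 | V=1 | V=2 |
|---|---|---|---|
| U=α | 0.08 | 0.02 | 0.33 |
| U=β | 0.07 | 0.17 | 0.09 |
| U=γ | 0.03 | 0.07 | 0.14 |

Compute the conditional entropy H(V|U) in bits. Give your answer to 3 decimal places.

1.220 bits

Marginals: p(U) = (0.4300, 0.3300, 0.2400), p(V) = (0.1800, 0.2600, 0.5600).
H(V|U) = Σ p(U) · H(V|U=·).
  U=α: p=0.4300, H(V|U=α) = 0.9503
  U=β: p=0.3300, H(V|U=β) = 1.4787
  U=γ: p=0.2400, H(V|U=γ) = 1.3471
Weighted sum = 1.220 bits.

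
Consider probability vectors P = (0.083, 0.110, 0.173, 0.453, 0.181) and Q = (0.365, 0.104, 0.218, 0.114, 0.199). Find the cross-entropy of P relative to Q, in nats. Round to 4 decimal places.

H(P,Q) = −Σ p·ln q.
  −0.083·ln(0.365) = 0.08365
  −0.110·ln(0.104) = 0.24897
  −0.173·ln(0.218) = 0.26352
  −0.453·ln(0.114) = 0.98372
  −0.181·ln(0.199) = 0.29222
H(P,Q) = 1.8721 nats.

1.8721 nats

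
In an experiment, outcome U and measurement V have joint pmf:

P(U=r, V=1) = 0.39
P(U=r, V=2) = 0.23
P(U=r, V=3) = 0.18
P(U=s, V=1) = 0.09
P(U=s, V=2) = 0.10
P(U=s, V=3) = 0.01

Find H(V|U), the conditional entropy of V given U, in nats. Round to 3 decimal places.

1.007 nats

Marginals: p(U) = (0.8000, 0.2000), p(V) = (0.4800, 0.3300, 0.1900).
H(V|U) = Σ p(U) · H(V|U=·).
  U=r: p=0.8000, H(V|U=r) = 1.0443
  U=s: p=0.2000, H(V|U=s) = 0.8557
Weighted sum = 1.007 nats.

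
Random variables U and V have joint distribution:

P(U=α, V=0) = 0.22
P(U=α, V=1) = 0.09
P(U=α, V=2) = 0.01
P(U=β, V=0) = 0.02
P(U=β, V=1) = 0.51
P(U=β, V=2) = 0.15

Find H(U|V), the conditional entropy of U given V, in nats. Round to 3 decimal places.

Chain rule: H(U|V) = H(U,V) − H(V).
Marginals: p(U) = (0.3200, 0.6800), p(V) = (0.2400, 0.6000, 0.1600).
H(U,V) = 1.3021 nats; H(V) = 0.9422 nats.
H(U|V) = 1.3021 − 0.9422 = 0.360 nats.

0.360 nats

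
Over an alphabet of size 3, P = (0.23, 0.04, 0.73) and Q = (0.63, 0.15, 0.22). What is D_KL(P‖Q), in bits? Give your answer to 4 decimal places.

D(P‖Q) = Σ p·log₂(p/q).
  0.23·log₂(0.23/0.63) = -0.33436
  0.04·log₂(0.04/0.15) = -0.07628
  0.73·log₂(0.73/0.22) = 1.26319
D(P‖Q) = 0.8526 bits.

0.8526 bits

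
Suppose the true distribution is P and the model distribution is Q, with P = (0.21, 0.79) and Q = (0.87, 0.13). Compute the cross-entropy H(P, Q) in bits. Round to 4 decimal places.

H(P,Q) = −Σ p·log₂ q.
  −0.21·log₂(0.87) = 0.04219
  −0.79·log₂(0.13) = 2.32530
H(P,Q) = 2.3675 bits.

2.3675 bits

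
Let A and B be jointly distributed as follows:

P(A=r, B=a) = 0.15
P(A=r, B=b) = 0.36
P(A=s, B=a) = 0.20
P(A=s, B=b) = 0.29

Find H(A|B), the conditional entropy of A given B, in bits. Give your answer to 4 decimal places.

Marginals: p(A) = (0.5100, 0.4900), p(B) = (0.3500, 0.6500).
H(A|B) = Σ p(B) · H(A|B=·).
  B=a: p=0.3500, H(A|B=a) = 0.9852
  B=b: p=0.6500, H(A|B=b) = 0.9916
Weighted sum = 0.9894 bits.

0.9894 bits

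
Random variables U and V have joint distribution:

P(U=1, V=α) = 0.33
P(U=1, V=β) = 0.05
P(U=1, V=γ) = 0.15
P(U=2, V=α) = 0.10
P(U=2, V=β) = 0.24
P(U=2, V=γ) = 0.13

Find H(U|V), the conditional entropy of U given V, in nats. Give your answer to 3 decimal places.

0.560 nats

Chain rule: H(U|V) = H(U,V) − H(V).
Marginals: p(U) = (0.5300, 0.4700), p(V) = (0.4300, 0.2900, 0.2800).
H(U,V) = 1.6382 nats; H(V) = 1.0783 nats.
H(U|V) = 1.6382 − 1.0783 = 0.560 nats.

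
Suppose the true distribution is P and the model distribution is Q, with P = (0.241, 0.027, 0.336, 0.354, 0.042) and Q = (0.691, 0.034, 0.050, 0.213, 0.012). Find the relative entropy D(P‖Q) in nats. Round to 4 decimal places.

0.6125 nats

D(P‖Q) = Σ p·ln(p/q).
  0.241·ln(0.241/0.691) = -0.25386
  0.027·ln(0.027/0.034) = -0.00622
  0.336·ln(0.336/0.050) = 0.64011
  0.354·ln(0.354/0.213) = 0.17983
  0.042·ln(0.042/0.012) = 0.05262
D(P‖Q) = 0.6125 nats.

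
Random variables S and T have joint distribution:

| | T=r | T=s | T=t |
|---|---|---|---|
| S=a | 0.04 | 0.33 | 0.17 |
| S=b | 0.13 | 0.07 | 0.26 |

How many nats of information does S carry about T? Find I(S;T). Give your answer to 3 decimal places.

Marginals: p(S) = (0.5400, 0.4600), p(T) = (0.1700, 0.4000, 0.4300).
I(S;T) = H(S) + H(T) − H(S,T).
H(S) = 0.6899, H(T) = 1.0307, H(S,T) = 1.5975.
I(S;T) = 0.6899 + 1.0307 − 1.5975 = 0.123 nats.

0.123 nats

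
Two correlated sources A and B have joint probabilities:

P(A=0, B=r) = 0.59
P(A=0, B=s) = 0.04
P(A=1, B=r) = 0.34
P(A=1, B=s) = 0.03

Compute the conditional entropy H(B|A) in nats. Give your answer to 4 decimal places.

0.2531 nats

Marginals: p(A) = (0.6300, 0.3700), p(B) = (0.9300, 0.0700).
H(B|A) = Σ p(A) · H(B|A=·).
  A=0: p=0.6300, H(B|A=0) = 0.2365
  A=1: p=0.3700, H(B|A=1) = 0.2814
Weighted sum = 0.2531 nats.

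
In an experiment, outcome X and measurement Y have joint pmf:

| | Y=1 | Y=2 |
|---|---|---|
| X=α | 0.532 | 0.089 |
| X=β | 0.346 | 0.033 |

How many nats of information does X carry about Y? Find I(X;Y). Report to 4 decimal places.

0.0036 nats

Marginals: p(X) = (0.6210, 0.3790), p(Y) = (0.8780, 0.1220).
I(X;Y) = Σ p(x,y)·ln[p(x,y)/(p(x)p(y))].
  (α,1): 0.532·ln(0.9757) = -0.01308
  (α,2): 0.089·ln(1.1747) = 0.01433
  (β,1): 0.346·ln(1.0398) = 0.01350
  (β,2): 0.033·ln(0.7137) = -0.01113
Sum = 0.0036 nats.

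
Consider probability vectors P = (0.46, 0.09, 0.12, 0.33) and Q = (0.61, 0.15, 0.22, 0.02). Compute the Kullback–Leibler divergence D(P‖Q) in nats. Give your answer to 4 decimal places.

0.6766 nats

D(P‖Q) = Σ p·ln(p/q).
  0.46·ln(0.46/0.61) = -0.12983
  0.09·ln(0.09/0.15) = -0.04597
  0.12·ln(0.12/0.22) = -0.07274
  0.33·ln(0.33/0.02) = 0.92511
D(P‖Q) = 0.6766 nats.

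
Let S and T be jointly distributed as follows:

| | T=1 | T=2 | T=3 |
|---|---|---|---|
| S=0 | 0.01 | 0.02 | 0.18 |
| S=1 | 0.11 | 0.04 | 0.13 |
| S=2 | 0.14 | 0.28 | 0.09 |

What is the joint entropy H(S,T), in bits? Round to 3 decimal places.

2.767 bits

H(S,T) = −Σ p(x,y)·log₂ p(x,y) over all 9 cells.
  cell (0,1): −0.01·log₂0.01 = 0.0664
  cell (0,2): −0.02·log₂0.02 = 0.1129
  cell (0,3): −0.18·log₂0.18 = 0.4453
  cell (1,1): −0.11·log₂0.11 = 0.3503
  cell (1,2): −0.04·log₂0.04 = 0.1858
  cell (1,3): −0.13·log₂0.13 = 0.3826
  cell (2,1): −0.14·log₂0.14 = 0.3971
  cell (2,2): −0.28·log₂0.28 = 0.5142
  cell (2,3): −0.09·log₂0.09 = 0.3127
Sum = 2.767 bits.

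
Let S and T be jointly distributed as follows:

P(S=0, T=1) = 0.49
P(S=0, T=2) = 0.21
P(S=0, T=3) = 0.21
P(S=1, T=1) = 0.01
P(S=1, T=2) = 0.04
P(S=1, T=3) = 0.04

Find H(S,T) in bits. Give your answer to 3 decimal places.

1.888 bits

H(S,T) = −Σ p(x,y)·log₂ p(x,y) over all 6 cells.
  cell (0,1): −0.49·log₂0.49 = 0.5043
  cell (0,2): −0.21·log₂0.21 = 0.4728
  cell (0,3): −0.21·log₂0.21 = 0.4728
  cell (1,1): −0.01·log₂0.01 = 0.0664
  cell (1,2): −0.04·log₂0.04 = 0.1858
  cell (1,3): −0.04·log₂0.04 = 0.1858
Sum = 1.888 bits.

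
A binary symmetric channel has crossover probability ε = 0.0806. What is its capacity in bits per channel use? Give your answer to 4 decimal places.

0.5957 bits

Binary symmetric channel: C = 1 − h₂(ε) where h₂ is the binary entropy function.
h₂(0.0806) = −0.0806·log₂0.0806 − 0.9194·log₂0.9194 = 0.4043.
C = 1 − 0.4043 = 0.5957 bits per channel use.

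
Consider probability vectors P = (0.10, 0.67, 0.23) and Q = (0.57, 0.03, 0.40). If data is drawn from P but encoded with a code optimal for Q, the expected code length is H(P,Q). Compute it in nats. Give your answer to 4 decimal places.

2.6164 nats

H(P,Q) = −Σ p·ln q.
  −0.10·ln(0.57) = 0.05621
  −0.67·ln(0.03) = 2.34939
  −0.23·ln(0.40) = 0.21075
H(P,Q) = 2.6164 nats.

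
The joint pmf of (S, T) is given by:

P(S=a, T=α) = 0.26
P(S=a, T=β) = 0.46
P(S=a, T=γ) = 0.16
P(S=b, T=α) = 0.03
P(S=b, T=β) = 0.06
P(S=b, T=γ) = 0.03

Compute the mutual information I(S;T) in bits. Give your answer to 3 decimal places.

Marginals: p(S) = (0.8800, 0.1200), p(T) = (0.2900, 0.5200, 0.1900).
I(S;T) = H(S) + H(T) − H(S,T).
H(S) = 0.5294, H(T) = 1.4637, H(S,T) = 1.9907.
I(S;T) = 0.5294 + 1.4637 − 1.9907 = 0.002 bits.

0.002 bits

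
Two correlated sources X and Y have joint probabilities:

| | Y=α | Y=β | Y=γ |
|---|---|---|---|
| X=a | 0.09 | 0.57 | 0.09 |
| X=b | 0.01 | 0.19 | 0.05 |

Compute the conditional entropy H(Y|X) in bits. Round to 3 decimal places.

Chain rule: H(Y|X) = H(X,Y) − H(X).
Marginals: p(X) = (0.7500, 0.2500), p(Y) = (0.1000, 0.7600, 0.1400).
H(X,Y) = 1.8253 bits; H(X) = 0.8113 bits.
H(Y|X) = 1.8253 − 0.8113 = 1.014 bits.

1.014 bits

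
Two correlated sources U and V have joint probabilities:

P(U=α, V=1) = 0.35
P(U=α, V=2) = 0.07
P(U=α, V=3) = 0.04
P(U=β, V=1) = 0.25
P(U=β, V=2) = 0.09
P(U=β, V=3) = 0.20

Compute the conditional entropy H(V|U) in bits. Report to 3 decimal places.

1.266 bits

Chain rule: H(V|U) = H(U,V) − H(U).
Marginals: p(U) = (0.4600, 0.5400), p(V) = (0.6000, 0.1600, 0.2400).
H(U,V) = 2.2614 bits; H(U) = 0.9954 bits.
H(V|U) = 2.2614 − 0.9954 = 1.266 bits.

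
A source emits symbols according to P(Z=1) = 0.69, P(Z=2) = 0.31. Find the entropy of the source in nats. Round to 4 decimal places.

0.6191 nats

H(Z) = −Σ p·ln p.
  −(0.69)·ln(0.69) = 0.25603
  −(0.31)·ln(0.31) = 0.36307
Sum: 0.25603 + 0.36307 = 0.6191 nats.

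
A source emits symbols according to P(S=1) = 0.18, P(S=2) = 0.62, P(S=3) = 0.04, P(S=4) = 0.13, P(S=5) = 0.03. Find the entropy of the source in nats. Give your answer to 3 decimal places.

1.104 nats

H(S) = −Σ p·ln p.
  −(0.18)·ln(0.18) = 0.3087
  −(0.62)·ln(0.62) = 0.2964
  −(0.04)·ln(0.04) = 0.1288
  −(0.13)·ln(0.13) = 0.2652
  −(0.03)·ln(0.03) = 0.1052
Sum: 0.3087 + 0.2964 + 0.1288 + 0.2652 + 0.1052 = 1.104 nats.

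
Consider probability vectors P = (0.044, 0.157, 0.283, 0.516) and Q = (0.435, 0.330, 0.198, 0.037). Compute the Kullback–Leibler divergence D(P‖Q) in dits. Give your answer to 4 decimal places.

D(P‖Q) = Σ p·log₁₀(p/q).
  0.044·log₁₀(0.044/0.435) = -0.04378
  0.157·log₁₀(0.157/0.330) = -0.05065
  0.283·log₁₀(0.283/0.198) = 0.04390
  0.516·log₁₀(0.516/0.037) = 0.59054
D(P‖Q) = 0.5400 dits.

0.5400 dits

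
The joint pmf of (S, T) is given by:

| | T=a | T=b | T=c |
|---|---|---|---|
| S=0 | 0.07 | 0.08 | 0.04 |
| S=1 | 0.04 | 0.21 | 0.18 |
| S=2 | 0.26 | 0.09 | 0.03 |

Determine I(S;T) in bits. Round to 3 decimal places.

0.251 bits

Marginals: p(S) = (0.1900, 0.4300, 0.3800), p(T) = (0.3700, 0.3800, 0.2500).
I(S;T) = H(S) + H(T) − H(S,T).
H(S) = 1.5092, H(T) = 1.5612, H(S,T) = 2.8194.
I(S;T) = 1.5092 + 1.5612 − 2.8194 = 0.251 bits.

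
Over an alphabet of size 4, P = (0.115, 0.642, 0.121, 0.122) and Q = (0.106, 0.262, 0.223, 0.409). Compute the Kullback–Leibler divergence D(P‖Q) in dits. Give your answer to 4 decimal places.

0.1577 dits

D(P‖Q) = Σ p·log₁₀(p/q).
  0.115·log₁₀(0.115/0.106) = 0.00407
  0.642·log₁₀(0.642/0.262) = 0.24989
  0.121·log₁₀(0.121/0.223) = -0.03213
  0.122·log₁₀(0.122/0.409) = -0.06409
D(P‖Q) = 0.1577 dits.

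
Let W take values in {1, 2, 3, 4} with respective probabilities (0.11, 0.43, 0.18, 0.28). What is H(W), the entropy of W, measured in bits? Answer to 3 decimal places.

1.833 bits

H(W) = −Σ p·log₂ p.
  −(0.11)·log₂(0.11) = 0.3503
  −(0.43)·log₂(0.43) = 0.5236
  −(0.18)·log₂(0.18) = 0.4453
  −(0.28)·log₂(0.28) = 0.5142
Sum: 0.3503 + 0.5236 + 0.4453 + 0.5142 = 1.833 bits.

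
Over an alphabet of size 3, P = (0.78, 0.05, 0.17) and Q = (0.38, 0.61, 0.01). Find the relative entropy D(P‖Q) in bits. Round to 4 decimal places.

1.3237 bits

D(P‖Q) = Σ p·log₂(p/q).
  0.78·log₂(0.78/0.38) = 0.80923
  0.05·log₂(0.05/0.61) = -0.18044
  0.17·log₂(0.17/0.01) = 0.69487
D(P‖Q) = 1.3237 bits.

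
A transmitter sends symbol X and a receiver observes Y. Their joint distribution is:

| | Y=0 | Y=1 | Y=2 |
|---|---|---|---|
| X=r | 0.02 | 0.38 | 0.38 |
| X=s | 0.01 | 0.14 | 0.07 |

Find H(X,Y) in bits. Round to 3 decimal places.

1.906 bits

H(X,Y) = −Σ p(x,y)·log₂ p(x,y) over all 6 cells.
  cell (r,0): −0.02·log₂0.02 = 0.1129
  cell (r,1): −0.38·log₂0.38 = 0.5305
  cell (r,2): −0.38·log₂0.38 = 0.5305
  cell (s,0): −0.01·log₂0.01 = 0.0664
  cell (s,1): −0.14·log₂0.14 = 0.3971
  cell (s,2): −0.07·log₂0.07 = 0.2686
Sum = 1.906 bits.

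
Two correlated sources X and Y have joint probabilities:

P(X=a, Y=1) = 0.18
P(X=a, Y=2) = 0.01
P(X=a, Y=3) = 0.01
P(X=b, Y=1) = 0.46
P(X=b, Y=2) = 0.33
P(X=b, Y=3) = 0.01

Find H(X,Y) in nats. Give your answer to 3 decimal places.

H(X,Y) = −Σ p(x,y)·ln p(x,y) over all 6 cells.
  cell (a,1): −0.18·ln0.18 = 0.3087
  cell (a,2): −0.01·ln0.01 = 0.0461
  cell (a,3): −0.01·ln0.01 = 0.0461
  cell (b,1): −0.46·ln0.46 = 0.3572
  cell (b,2): −0.33·ln0.33 = 0.3659
  cell (b,3): −0.01·ln0.01 = 0.0461
Sum = 1.170 nats.

1.170 nats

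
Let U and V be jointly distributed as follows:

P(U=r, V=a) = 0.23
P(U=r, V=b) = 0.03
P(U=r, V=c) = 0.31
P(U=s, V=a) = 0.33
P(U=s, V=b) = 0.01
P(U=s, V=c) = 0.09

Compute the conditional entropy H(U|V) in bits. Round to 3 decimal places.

0.887 bits

Chain rule: H(U|V) = H(U,V) − H(V).
Marginals: p(U) = (0.5700, 0.4300), p(V) = (0.5600, 0.0400, 0.4000).
H(U,V) = 2.0701 bits; H(V) = 1.1830 bits.
H(U|V) = 2.0701 − 1.1830 = 0.887 bits.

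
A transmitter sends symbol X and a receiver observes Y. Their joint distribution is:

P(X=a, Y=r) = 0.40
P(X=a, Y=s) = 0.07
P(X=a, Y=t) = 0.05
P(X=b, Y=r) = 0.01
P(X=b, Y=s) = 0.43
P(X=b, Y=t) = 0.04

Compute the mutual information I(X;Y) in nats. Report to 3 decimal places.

0.381 nats

Marginals: p(X) = (0.5200, 0.4800), p(Y) = (0.4100, 0.5000, 0.0900).
I(X;Y) = Σ p(x,y)·ln[p(x,y)/(p(x)p(y))].
  (a,r): 0.40·ln(1.8762) = 0.2517
  (a,s): 0.07·ln(0.2692) = -0.0919
  (a,t): 0.05·ln(1.0684) = 0.0033
  (b,r): 0.01·ln(0.0508) = -0.0298
  (b,s): 0.43·ln(1.7917) = 0.2508
  (b,t): 0.04·ln(0.9259) = -0.0031
Sum = 0.381 nats.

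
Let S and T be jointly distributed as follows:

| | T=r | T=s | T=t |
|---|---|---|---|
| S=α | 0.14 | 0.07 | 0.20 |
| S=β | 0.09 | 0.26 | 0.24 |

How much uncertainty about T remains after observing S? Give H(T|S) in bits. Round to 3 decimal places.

1.466 bits

Chain rule: H(T|S) = H(S,T) − H(S).
Marginals: p(S) = (0.4100, 0.5900), p(T) = (0.2300, 0.3300, 0.4400).
H(S,T) = 2.4421 bits; H(S) = 0.9765 bits.
H(T|S) = 2.4421 − 0.9765 = 1.466 bits.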